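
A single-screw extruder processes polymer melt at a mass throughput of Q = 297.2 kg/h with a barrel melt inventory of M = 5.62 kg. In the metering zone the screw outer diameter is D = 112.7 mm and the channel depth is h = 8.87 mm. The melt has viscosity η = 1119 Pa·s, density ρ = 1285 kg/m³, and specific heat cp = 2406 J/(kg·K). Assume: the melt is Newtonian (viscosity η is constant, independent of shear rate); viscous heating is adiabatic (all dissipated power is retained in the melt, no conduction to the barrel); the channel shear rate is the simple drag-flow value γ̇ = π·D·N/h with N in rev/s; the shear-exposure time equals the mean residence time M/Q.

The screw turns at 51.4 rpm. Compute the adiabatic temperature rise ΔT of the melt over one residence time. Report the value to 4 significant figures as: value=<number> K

Throughput in SI: Q_s = 297.2 kg/h ÷ 3600 s/h = 0.0825556 kg/s
t_res = M / Q_s = 5.62 ÷ 0.0825556 = 68.0754 s
Geometry in metres: D = 112.7 mm → 0.1127 m, h = 8.87 mm → 0.00887 m; screw speed N = 51.4 rpm = 0.856667 rev/s
Shear rate: γ̇ = πDN/h = π·0.1127·0.856667/0.00887 = 34.195 s⁻¹
Adiabatic rise: ΔT = η γ̇² t_res / (ρ cp) = 1119·(34.195)²·68.0754 / (1285·2406) = 28.8101 K

value=28.81 K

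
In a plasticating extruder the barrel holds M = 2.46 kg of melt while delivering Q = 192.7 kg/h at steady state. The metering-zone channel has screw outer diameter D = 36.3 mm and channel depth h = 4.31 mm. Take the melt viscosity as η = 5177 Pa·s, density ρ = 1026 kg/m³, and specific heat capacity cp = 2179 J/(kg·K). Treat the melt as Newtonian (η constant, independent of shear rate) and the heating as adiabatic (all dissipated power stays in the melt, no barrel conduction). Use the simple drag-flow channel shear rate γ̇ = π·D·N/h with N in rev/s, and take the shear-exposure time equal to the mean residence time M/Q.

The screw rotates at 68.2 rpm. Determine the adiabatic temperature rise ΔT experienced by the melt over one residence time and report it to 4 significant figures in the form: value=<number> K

value=96.26 K

Q_s = Q / 3600 = 192.7 / 3600 = 0.0535278 kg/s
Mean residence time: t_res = M/Q_s = 2.46 kg / 0.0535278 kg/s = 45.9574 s
Geometry in metres: D = 36.3 mm → 0.0363 m, h = 4.31 mm → 0.00431 m; screw speed N = 68.2 rpm = 1.13667 rev/s
γ̇ = π·D·N / h = π · 0.0363 · 1.13667 / 0.00431 = 30.0755 s⁻¹
ΔT = η·γ̇²·t_res/(ρ·cp) = [5177 × 30.0755² × 45.9574] / [1026 × 2179] = 96.2618 K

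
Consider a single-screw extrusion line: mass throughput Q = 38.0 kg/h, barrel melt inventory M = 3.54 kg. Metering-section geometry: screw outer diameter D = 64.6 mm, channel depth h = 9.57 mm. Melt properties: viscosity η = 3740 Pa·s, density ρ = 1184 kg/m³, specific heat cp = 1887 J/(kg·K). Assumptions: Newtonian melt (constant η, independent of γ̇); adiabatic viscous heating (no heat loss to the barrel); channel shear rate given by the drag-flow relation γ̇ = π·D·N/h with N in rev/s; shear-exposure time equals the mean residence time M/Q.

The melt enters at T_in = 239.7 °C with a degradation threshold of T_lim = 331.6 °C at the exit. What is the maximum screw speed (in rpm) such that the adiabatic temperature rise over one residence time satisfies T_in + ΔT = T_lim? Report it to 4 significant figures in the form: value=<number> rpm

Throughput in SI: Q_s = 38.0 kg/h ÷ 3600 s/h = 0.0105556 kg/s
t_res = M / Q_s = 3.54 / 0.0105556 = 335.368 s
Geometry in SI: D = 64.6 mm → 0.0646 m, h = 9.57 mm → 0.00957 m
ΔT_a = T_lim − T_in = 331.6 − 239.7 = 91.9 K
Invert ΔT = ηγ̇²t_res/(ρcp) for γ̇: γ̇_max² = ΔT_a ρ cp / (η t_res) = 91.9·1184·1887 / (3740·335.368) = 163.699 s⁻²
γ̇_max = sqrt(163.699) = 12.7945 s⁻¹
N_max = γ̇_max·h / (π·D) = 12.7945 · 0.00957 / (π · 0.0646) = 0.603326 rev/s = 36.1996 rpm

value=36.20 rpm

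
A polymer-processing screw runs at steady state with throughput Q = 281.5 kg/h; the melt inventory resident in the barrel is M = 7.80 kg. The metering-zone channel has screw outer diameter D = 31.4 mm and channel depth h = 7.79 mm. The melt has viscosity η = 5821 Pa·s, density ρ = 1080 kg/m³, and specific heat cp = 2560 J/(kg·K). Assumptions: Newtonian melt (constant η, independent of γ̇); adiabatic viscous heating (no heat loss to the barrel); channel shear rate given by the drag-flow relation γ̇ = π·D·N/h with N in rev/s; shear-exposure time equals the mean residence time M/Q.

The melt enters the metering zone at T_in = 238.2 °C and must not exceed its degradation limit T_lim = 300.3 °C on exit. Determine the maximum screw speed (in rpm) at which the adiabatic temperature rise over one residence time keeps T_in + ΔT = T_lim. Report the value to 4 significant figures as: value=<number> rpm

Throughput in SI: Q_s = 281.5 kg/h ÷ 3600 s/h = 0.0781944 kg/s
t_res = M / Q_s = 7.80 ÷ 0.0781944 = 99.7513 s
Convert to metres: D = 0.0314 m, h = 0.00779 m
ΔT_a = T_lim − T_in = 300.3 − 238.2 = 62.1 K
γ̇_max² = ΔT_a·ρ·cp/(η·t_res) = 62.1·1080·2560/(5821·99.7513) = 295.692 s⁻²
γ̇_max = sqrt(295.692) = 17.1957 s⁻¹
N_max = γ̇_max h / (πD) = 17.1957·0.00779/(π·0.0314) = 1.35793 rev/s → ×60 = 81.4758 rpm

value=81.48 rpm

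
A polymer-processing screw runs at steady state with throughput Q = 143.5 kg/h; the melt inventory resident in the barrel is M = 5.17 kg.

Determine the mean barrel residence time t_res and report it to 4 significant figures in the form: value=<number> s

value=129.7 s

Q_s = Q / 3600 = 143.5 / 3600 = 0.0398611 kg/s
t_res = M / Q_s = 5.17 ÷ 0.0398611 = 129.7 s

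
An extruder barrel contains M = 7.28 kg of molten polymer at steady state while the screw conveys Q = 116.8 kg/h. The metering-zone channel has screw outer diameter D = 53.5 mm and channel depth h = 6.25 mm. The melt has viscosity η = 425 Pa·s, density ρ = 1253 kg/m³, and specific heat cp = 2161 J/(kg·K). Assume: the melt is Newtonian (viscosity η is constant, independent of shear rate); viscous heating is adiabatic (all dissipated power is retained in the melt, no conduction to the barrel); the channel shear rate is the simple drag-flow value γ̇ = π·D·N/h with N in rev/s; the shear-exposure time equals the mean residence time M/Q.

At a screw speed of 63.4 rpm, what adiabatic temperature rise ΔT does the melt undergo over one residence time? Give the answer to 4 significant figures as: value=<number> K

value=28.44 K

Throughput in SI: Q_s = 116.8 kg/h ÷ 3600 s/h = 0.0324444 kg/s
Mean residence time: t_res = M/Q_s = 7.28 kg / 0.0324444 kg/s = 224.384 s
Geometry in metres: D = 53.5 mm → 0.0535 m, h = 6.25 mm → 0.00625 m; screw speed N = 63.4 rpm = 1.05667 rev/s
γ̇ = π·D·N / h = π · 0.0535 · 1.05667 / 0.00625 = 28.4159 s⁻¹
ΔT = η·γ̇²·t_res/(ρ·cp) = [425 × 28.4159² × 224.384] / [1253 × 2161] = 28.4379 K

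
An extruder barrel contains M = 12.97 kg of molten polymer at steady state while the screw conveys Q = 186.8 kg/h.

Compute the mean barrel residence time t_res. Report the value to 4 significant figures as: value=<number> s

Throughput in SI: Q_s = 186.8 kg/h ÷ 3600 s/h = 0.0518889 kg/s
Mean residence time: t_res = M/Q_s = 12.97 kg / 0.0518889 kg/s = 249.957 s

value=250.0 s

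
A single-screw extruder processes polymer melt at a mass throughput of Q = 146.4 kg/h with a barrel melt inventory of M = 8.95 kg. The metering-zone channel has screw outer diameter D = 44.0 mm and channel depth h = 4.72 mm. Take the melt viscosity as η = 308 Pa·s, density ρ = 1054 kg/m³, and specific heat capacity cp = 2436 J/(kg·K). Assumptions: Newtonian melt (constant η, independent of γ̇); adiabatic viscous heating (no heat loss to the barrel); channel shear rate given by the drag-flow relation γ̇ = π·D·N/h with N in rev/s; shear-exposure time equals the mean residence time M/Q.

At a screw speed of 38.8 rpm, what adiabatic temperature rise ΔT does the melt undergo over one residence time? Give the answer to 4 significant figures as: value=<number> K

Convert throughput: Q = 146.4 kg/h = 146.4/3600 = 0.0406667 kg/s
t_res = M / Q_s = 8.95 ÷ 0.0406667 = 220.082 s
D = 44.0 mm = 0.044 m;  h = 4.72 mm = 0.00472 m;  N = 38.8 rpm / 60 = 0.646667 rev/s
γ̇ = π D N / h = (π)(0.044)(0.646667) / 0.00472 = 18.9383 s⁻¹
ΔT = η·γ̇²·t_res / (ρ·cp) = 308 · (18.9383)² · 220.082 / (1054 · 2436) = 9.4689 K

value=9.469 K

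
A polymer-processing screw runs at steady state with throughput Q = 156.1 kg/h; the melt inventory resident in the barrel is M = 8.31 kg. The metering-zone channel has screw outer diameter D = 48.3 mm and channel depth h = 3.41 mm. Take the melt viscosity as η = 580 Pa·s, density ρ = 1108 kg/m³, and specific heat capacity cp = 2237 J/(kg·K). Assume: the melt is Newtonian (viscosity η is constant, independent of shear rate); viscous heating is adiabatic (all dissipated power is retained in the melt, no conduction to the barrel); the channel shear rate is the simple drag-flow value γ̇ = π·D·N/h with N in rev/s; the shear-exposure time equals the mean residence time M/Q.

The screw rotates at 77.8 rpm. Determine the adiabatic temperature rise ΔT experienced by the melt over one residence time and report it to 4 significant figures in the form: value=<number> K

Convert throughput: Q = 156.1 kg/h = 156.1/3600 = 0.0433611 kg/s
t_res = M / Q_s = 8.31 / 0.0433611 = 191.646 s
Convert to SI: D = 0.0483 m, h = 0.00341 m, N = 77.8/60 = 1.29667 rev/s
γ̇ = π D N / h = (π)(0.0483)(1.29667) / 0.00341 = 57.6994 s⁻¹
Adiabatic rise: ΔT = η γ̇² t_res / (ρ cp) = 580·(57.6994)²·191.646 / (1108·2237) = 149.302 K

value=149.3 K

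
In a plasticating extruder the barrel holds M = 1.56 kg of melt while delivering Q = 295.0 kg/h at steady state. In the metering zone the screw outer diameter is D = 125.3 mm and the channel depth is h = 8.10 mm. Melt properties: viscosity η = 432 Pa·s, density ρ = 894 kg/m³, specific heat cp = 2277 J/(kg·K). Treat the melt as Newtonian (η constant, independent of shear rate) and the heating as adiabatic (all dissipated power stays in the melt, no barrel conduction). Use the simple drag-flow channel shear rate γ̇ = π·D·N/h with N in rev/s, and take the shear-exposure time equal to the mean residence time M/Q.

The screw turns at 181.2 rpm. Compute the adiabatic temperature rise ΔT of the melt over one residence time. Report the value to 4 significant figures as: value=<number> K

Convert throughput: Q = 295.0 kg/h = 295.0/3600 = 0.0819444 kg/s
t_res = M / Q_s = 1.56 / 0.0819444 = 19.0373 s
D = 125.3 mm = 0.1253 m;  h = 8.10 mm = 0.0081 m;  N = 181.2 rpm / 60 = 3.02 rev/s
γ̇ = π·D·N / h = π · 0.1253 · 3.02 / 0.0081 = 146.765 s⁻¹
ΔT = η·γ̇²·t_res/(ρ·cp) = [432 × 146.765² × 19.0373] / [894 × 2277] = 87.023 K

value=87.02 K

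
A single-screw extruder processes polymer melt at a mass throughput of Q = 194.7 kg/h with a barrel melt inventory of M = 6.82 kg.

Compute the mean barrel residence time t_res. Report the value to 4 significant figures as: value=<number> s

value=126.1 s

Convert throughput: Q = 194.7 kg/h = 194.7/3600 = 0.0540833 kg/s
Mean residence time: t_res = M/Q_s = 6.82 kg / 0.0540833 kg/s = 126.102 s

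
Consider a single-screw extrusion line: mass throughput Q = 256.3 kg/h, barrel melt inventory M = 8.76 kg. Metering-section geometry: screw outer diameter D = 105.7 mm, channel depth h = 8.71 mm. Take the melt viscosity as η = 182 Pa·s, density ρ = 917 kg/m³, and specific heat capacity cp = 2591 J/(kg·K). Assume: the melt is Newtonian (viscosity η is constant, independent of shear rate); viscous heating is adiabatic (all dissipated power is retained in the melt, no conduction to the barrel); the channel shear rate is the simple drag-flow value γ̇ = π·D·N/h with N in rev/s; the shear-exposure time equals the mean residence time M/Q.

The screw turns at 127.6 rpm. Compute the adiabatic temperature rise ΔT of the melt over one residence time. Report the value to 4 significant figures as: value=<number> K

value=61.96 K

Q_s = Q / 3600 = 256.3 / 3600 = 0.0711944 kg/s
Mean residence time: t_res = M/Q_s = 8.76 kg / 0.0711944 kg/s = 123.043 s
Geometry in metres: D = 105.7 mm → 0.1057 m, h = 8.71 mm → 0.00871 m; screw speed N = 127.6 rpm = 2.12667 rev/s
γ̇ = π D N / h = (π)(0.1057)(2.12667) / 0.00871 = 81.0786 s⁻¹
Adiabatic rise: ΔT = η γ̇² t_res / (ρ cp) = 182·(81.0786)²·123.043 / (917·2591) = 61.9591 K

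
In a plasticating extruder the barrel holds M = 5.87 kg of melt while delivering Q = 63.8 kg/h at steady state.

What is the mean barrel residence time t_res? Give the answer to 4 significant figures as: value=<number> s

Q_s = Q / 3600 = 63.8 / 3600 = 0.0177222 kg/s
t_res = M / Q_s = 5.87 ÷ 0.0177222 = 331.223 s

value=331.2 s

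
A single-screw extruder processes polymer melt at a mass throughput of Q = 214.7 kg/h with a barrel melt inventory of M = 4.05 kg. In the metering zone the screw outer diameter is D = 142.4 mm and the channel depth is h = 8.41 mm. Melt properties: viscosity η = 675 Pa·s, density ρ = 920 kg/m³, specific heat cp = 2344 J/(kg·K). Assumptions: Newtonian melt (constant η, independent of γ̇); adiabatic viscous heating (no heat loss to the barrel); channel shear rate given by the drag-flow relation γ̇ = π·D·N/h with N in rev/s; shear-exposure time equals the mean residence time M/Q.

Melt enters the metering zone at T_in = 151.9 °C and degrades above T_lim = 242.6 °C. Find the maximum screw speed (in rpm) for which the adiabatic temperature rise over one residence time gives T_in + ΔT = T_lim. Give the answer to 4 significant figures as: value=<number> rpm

value=73.68 rpm

Throughput in SI: Q_s = 214.7 kg/h ÷ 3600 s/h = 0.0596389 kg/s
t_res = M / Q_s = 4.05 / 0.0596389 = 67.9087 s
D = 142.4 mm = 0.1424 m;  h = 8.41 mm = 0.00841 m
Allowable rise: ΔT_a = T_lim − T_in = 242.6 − 151.9 = 90.7 K
Invert ΔT = ηγ̇²t_res/(ρcp) for γ̇: γ̇_max² = ΔT_a ρ cp / (η t_res) = 90.7·920·2344 / (675·67.9087) = 4267.01 s⁻²
Take the square root: γ̇_max = √(4267.01) = 65.3223 s⁻¹
N_max = γ̇_max·h / (π·D) = 65.3223 · 0.00841 / (π · 0.1424) = 1.228 rev/s = 73.6799 rpm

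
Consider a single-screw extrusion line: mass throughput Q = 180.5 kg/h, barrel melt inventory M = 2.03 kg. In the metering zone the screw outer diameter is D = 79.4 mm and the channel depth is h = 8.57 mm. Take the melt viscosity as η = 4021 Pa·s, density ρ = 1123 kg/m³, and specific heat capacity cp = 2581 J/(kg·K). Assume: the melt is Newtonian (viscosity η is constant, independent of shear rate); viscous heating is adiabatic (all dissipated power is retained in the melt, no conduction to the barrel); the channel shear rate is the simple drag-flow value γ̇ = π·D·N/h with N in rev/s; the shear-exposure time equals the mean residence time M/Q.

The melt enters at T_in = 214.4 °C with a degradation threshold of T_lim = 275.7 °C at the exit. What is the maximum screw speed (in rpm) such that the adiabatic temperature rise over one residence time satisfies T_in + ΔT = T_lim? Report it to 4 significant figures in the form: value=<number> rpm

Throughput in SI: Q_s = 180.5 kg/h ÷ 3600 s/h = 0.0501389 kg/s
Mean residence time: t_res = M/Q_s = 2.03 kg / 0.0501389 kg/s = 40.4875 s
D = 79.4 mm = 0.0794 m;  h = 8.57 mm = 0.00857 m
ΔT_a = T_lim − T_in = 275.7 − 214.4 = 61.3 K
γ̇_max² = ΔT_a·ρ·cp / (η·t_res) = [61.3 × 1123 × 2581] / [4021 × 40.4875] = 1091.37 s⁻²
γ̇_max = √1091.37 = 33.0359 s⁻¹
N_max = γ̇_max·h / (π·D) = 33.0359 · 0.00857 / (π · 0.0794) = 1.135 rev/s = 68.1002 rpm

value=68.10 rpm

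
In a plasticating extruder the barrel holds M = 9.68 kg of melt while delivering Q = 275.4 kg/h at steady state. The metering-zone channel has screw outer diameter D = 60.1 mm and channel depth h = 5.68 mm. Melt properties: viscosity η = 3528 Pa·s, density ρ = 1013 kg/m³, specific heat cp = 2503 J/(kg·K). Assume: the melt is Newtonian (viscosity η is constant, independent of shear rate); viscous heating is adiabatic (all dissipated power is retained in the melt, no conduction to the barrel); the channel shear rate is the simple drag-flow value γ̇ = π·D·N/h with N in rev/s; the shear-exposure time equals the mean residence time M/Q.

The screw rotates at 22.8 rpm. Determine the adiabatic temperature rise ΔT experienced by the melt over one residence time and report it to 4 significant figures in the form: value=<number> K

Throughput in SI: Q_s = 275.4 kg/h ÷ 3600 s/h = 0.0765 kg/s
t_res = M / Q_s = 9.68 ÷ 0.0765 = 126.536 s
D = 60.1 mm = 0.0601 m;  h = 5.68 mm = 0.00568 m;  N = 22.8 rpm / 60 = 0.38 rev/s
γ̇ = π·D·N / h = π · 0.0601 · 0.38 / 0.00568 = 12.6316 s⁻¹
Adiabatic rise: ΔT = η γ̇² t_res / (ρ cp) = 3528·(12.6316)²·126.536 / (1013·2503) = 28.0926 K

value=28.09 K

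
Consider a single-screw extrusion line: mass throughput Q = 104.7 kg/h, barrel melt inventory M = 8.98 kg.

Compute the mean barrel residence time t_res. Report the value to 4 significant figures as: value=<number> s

Convert throughput: Q = 104.7 kg/h = 104.7/3600 = 0.0290833 kg/s
t_res = M / Q_s = 8.98 ÷ 0.0290833 = 308.768 s

value=308.8 s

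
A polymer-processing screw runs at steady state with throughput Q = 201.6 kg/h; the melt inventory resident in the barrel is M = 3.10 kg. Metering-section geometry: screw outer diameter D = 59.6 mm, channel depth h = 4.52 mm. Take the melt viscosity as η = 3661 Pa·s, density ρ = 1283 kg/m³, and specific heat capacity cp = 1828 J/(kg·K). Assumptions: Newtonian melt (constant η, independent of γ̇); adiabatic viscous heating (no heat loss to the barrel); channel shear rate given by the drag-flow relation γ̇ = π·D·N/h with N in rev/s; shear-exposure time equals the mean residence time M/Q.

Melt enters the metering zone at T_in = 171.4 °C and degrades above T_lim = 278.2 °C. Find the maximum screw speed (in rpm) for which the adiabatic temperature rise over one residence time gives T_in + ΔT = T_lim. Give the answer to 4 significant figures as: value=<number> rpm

Convert throughput: Q = 201.6 kg/h = 201.6/3600 = 0.056 kg/s
t_res = M / Q_s = 3.10 / 0.056 = 55.3571 s
D = 59.6 mm = 0.0596 m;  h = 4.52 mm = 0.00452 m
Allowable rise: ΔT_a = T_lim − T_in = 278.2 − 171.4 = 106.8 K
γ̇_max² = ΔT_a·ρ·cp/(η·t_res) = 106.8·1283·1828/(3661·55.3571) = 1235.95 s⁻²
Take the square root: γ̇_max = √(1235.95) = 35.1561 s⁻¹
Solve γ̇ = πDN/h for N: N_max = γ̇_max·h/(π·D) = 35.1561 × 0.00452 / (π × 0.0596) = 0.848677 rev/s = 50.9206 rpm

value=50.92 rpm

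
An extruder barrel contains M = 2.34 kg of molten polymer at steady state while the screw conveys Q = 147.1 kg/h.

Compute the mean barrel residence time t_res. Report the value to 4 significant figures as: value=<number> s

value=57.27 s

Throughput in SI: Q_s = 147.1 kg/h ÷ 3600 s/h = 0.0408611 kg/s
t_res = M / Q_s = 2.34 / 0.0408611 = 57.2672 s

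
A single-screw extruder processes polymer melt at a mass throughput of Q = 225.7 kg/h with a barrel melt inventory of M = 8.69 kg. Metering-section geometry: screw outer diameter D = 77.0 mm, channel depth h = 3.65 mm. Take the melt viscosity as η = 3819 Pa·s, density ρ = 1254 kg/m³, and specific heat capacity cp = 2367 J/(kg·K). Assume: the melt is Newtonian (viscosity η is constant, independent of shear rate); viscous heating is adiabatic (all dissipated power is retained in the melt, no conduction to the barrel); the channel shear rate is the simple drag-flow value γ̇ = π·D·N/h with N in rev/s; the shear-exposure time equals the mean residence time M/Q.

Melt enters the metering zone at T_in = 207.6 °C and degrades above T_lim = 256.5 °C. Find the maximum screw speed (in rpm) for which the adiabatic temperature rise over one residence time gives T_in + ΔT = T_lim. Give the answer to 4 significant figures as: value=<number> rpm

value=14.99 rpm

Throughput in SI: Q_s = 225.7 kg/h ÷ 3600 s/h = 0.0626944 kg/s
t_res = M / Q_s = 8.69 / 0.0626944 = 138.609 s
D = 77.0 mm = 0.077 m;  h = 3.65 mm = 0.00365 m
ΔT_a = T_lim − T_in = 256.5 °C − 207.6 °C = 48.9 K
γ̇_max² = ΔT_a·ρ·cp / (η·t_res) = [48.9 × 1254 × 2367] / [3819 × 138.609] = 274.198 s⁻²
Take the square root: γ̇_max = √(274.198) = 16.5589 s⁻¹
N_max = γ̇_max h / (πD) = 16.5589·0.00365/(π·0.077) = 0.249853 rev/s → ×60 = 14.9912 rpm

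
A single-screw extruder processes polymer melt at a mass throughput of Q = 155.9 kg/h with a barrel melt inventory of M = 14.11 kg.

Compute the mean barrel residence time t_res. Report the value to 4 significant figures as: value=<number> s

Convert throughput: Q = 155.9 kg/h = 155.9/3600 = 0.0433056 kg/s
Mean residence time: t_res = M/Q_s = 14.11 kg / 0.0433056 kg/s = 325.824 s

value=325.8 s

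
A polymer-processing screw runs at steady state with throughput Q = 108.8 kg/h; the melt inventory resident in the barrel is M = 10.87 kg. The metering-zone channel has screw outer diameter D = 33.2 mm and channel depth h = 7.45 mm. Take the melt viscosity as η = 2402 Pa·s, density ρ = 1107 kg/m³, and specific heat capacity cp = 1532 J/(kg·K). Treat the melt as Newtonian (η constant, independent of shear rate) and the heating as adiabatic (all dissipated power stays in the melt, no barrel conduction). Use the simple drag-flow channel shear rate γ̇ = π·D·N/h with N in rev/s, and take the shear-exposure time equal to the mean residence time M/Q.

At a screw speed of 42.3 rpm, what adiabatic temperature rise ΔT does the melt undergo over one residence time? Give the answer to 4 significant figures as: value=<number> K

Convert throughput: Q = 108.8 kg/h = 108.8/3600 = 0.0302222 kg/s
Mean residence time: t_res = M/Q_s = 10.87 kg / 0.0302222 kg/s = 359.669 s
Geometry in metres: D = 33.2 mm → 0.0332 m, h = 7.45 mm → 0.00745 m; screw speed N = 42.3 rpm = 0.705 rev/s
Shear rate: γ̇ = πDN/h = π·0.0332·0.705/0.00745 = 9.87008 s⁻¹
Adiabatic rise: ΔT = η γ̇² t_res / (ρ cp) = 2402·(9.87008)²·359.669 / (1107·1532) = 49.6262 K

value=49.63 K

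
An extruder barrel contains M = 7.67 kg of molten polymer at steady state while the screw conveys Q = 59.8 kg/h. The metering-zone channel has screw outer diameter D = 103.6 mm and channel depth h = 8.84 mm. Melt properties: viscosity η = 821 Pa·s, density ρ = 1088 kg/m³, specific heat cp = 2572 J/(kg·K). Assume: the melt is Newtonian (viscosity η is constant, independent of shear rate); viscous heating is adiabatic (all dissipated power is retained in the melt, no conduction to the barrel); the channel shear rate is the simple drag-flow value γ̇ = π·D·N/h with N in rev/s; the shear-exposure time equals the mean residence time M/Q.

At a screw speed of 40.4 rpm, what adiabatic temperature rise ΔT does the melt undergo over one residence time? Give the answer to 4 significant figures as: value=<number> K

value=83.26 K

Convert throughput: Q = 59.8 kg/h = 59.8/3600 = 0.0166111 kg/s
Mean residence time: t_res = M/Q_s = 7.67 kg / 0.0166111 kg/s = 461.739 s
D = 103.6 mm = 0.1036 m;  h = 8.84 mm = 0.00884 m;  N = 40.4 rpm / 60 = 0.673333 rev/s
γ̇ = π D N / h = (π)(0.1036)(0.673333) / 0.00884 = 24.7906 s⁻¹
Adiabatic rise: ΔT = η γ̇² t_res / (ρ cp) = 821·(24.7906)²·461.739 / (1088·2572) = 83.2559 K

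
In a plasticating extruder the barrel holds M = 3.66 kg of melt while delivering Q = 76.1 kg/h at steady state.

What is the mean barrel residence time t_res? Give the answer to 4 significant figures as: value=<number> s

value=173.1 s

Convert throughput: Q = 76.1 kg/h = 76.1/3600 = 0.0211389 kg/s
t_res = M / Q_s = 3.66 ÷ 0.0211389 = 173.141 s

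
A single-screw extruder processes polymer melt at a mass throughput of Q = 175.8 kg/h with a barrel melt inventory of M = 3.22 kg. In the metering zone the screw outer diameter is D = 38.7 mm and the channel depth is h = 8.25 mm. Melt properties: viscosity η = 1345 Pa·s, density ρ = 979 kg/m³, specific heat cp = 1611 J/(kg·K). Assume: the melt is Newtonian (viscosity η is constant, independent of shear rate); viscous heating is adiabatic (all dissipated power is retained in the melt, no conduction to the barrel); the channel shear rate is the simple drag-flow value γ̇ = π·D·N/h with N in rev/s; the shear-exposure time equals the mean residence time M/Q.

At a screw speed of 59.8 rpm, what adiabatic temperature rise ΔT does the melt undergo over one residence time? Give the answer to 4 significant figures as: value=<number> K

Throughput in SI: Q_s = 175.8 kg/h ÷ 3600 s/h = 0.0488333 kg/s
t_res = M / Q_s = 3.22 / 0.0488333 = 65.9386 s
Convert to SI: D = 0.0387 m, h = 0.00825 m, N = 59.8/60 = 0.996667 rev/s
γ̇ = π·D·N / h = π · 0.0387 · 0.996667 / 0.00825 = 14.6878 s⁻¹
ΔT = η·γ̇²·t_res / (ρ·cp) = 1345 · (14.6878)² · 65.9386 / (979 · 1611) = 12.131 K

value=12.13 K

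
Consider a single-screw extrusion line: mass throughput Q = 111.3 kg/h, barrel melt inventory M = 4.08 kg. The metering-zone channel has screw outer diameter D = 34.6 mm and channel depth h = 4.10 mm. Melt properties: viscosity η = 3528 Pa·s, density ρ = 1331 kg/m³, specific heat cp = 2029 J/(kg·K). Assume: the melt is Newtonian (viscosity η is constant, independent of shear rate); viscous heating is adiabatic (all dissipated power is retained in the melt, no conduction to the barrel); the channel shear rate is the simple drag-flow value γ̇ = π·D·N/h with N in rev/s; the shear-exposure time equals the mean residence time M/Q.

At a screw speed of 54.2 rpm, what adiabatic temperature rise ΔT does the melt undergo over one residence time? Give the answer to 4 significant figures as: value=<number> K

value=98.88 K

Throughput in SI: Q_s = 111.3 kg/h ÷ 3600 s/h = 0.0309167 kg/s
t_res = M / Q_s = 4.08 ÷ 0.0309167 = 131.968 s
D = 34.6 mm = 0.0346 m;  h = 4.10 mm = 0.0041 m;  N = 54.2 rpm / 60 = 0.903333 rev/s
γ̇ = π·D·N / h = π · 0.0346 · 0.903333 / 0.0041 = 23.9492 s⁻¹
ΔT = η·γ̇²·t_res/(ρ·cp) = [3528 × 23.9492² × 131.968] / [1331 × 2029] = 98.8818 K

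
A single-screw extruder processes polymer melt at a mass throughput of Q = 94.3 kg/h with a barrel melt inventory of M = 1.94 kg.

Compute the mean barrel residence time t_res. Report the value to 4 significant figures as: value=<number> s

Q_s = Q / 3600 = 94.3 / 3600 = 0.0261944 kg/s
t_res = M / Q_s = 1.94 / 0.0261944 = 74.0615 s

value=74.06 s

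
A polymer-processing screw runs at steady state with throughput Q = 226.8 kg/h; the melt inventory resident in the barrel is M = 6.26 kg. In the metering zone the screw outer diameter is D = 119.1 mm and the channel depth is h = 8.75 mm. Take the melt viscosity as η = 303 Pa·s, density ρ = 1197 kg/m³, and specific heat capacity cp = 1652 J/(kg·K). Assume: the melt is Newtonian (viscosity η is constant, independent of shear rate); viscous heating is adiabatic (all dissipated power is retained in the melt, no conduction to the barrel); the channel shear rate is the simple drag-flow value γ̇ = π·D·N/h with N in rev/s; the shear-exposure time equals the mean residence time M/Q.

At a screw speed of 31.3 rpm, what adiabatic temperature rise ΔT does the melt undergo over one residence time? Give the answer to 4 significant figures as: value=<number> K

value=7.576 K

Convert throughput: Q = 226.8 kg/h = 226.8/3600 = 0.063 kg/s
Mean residence time: t_res = M/Q_s = 6.26 kg / 0.063 kg/s = 99.3651 s
D = 119.1 mm = 0.1191 m;  h = 8.75 mm = 0.00875 m;  N = 31.3 rpm / 60 = 0.521667 rev/s
Shear rate: γ̇ = πDN/h = π·0.1191·0.521667/0.00875 = 22.3073 s⁻¹
Adiabatic rise: ΔT = η γ̇² t_res / (ρ cp) = 303·(22.3073)²·99.3651 / (1197·1652) = 7.57645 K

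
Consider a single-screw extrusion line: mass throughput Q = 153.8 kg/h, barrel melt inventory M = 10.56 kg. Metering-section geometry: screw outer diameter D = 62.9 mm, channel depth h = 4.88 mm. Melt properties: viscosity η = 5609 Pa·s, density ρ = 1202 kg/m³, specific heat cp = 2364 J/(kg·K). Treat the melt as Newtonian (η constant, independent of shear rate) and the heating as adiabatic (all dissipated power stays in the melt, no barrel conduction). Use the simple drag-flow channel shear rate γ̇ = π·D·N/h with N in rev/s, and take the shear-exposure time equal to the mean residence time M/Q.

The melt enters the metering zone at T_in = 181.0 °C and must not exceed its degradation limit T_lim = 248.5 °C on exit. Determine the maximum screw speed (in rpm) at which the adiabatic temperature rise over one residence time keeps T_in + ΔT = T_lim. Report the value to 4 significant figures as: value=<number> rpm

Convert throughput: Q = 153.8 kg/h = 153.8/3600 = 0.0427222 kg/s
Mean residence time: t_res = M/Q_s = 10.56 kg / 0.0427222 kg/s = 247.178 s
D = 62.9 mm = 0.0629 m;  h = 4.88 mm = 0.00488 m
ΔT_a = T_lim − T_in = 248.5 − 181.0 = 67.5 K
γ̇_max² = ΔT_a·ρ·cp/(η·t_res) = 67.5·1202·2364/(5609·247.178) = 138.344 s⁻²
Take the square root: γ̇_max = √(138.344) = 11.762 s⁻¹
N_max = γ̇_max·h / (π·D) = 11.762 · 0.00488 / (π · 0.0629) = 0.290469 rev/s = 17.4281 rpm

value=17.43 rpm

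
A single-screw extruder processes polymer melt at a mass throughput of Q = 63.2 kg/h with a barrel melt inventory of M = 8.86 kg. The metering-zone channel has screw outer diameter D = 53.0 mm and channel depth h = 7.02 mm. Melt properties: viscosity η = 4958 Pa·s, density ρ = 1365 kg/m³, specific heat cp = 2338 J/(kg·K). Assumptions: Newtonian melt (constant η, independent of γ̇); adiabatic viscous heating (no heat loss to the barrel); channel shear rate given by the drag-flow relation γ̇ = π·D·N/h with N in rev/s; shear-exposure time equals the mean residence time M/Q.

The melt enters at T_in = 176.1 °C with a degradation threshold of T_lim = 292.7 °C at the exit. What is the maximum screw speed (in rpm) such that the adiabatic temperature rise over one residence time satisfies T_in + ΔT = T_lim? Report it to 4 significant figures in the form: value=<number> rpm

Throughput in SI: Q_s = 63.2 kg/h ÷ 3600 s/h = 0.0175556 kg/s
Mean residence time: t_res = M/Q_s = 8.86 kg / 0.0175556 kg/s = 504.684 s
D = 53.0 mm = 0.053 m;  h = 7.02 mm = 0.00702 m
ΔT_a = T_lim − T_in = 292.7 °C − 176.1 °C = 116.6 K
γ̇_max² = ΔT_a·ρ·cp / (η·t_res) = [116.6 × 1365 × 2338] / [4958 × 504.684] = 148.713 s⁻²
γ̇_max = √148.713 = 12.1948 s⁻¹
N_max = γ̇_max·h / (π·D) = 12.1948 · 0.00702 / (π · 0.053) = 0.514146 rev/s = 30.8488 rpm

value=30.85 rpm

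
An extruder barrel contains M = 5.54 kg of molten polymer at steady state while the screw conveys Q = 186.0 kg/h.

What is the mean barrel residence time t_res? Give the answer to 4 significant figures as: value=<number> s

value=107.2 s

Convert throughput: Q = 186.0 kg/h = 186.0/3600 = 0.0516667 kg/s
Mean residence time: t_res = M/Q_s = 5.54 kg / 0.0516667 kg/s = 107.226 s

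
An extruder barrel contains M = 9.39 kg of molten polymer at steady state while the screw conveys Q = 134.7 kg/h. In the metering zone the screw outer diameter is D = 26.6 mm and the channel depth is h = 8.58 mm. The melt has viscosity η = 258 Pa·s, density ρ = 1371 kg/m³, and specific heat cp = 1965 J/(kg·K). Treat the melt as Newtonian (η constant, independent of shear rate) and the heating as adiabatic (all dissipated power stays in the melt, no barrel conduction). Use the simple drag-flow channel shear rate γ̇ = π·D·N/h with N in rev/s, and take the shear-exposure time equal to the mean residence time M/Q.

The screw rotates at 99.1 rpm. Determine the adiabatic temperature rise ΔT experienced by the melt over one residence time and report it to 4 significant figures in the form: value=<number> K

Q_s = Q / 3600 = 134.7 / 3600 = 0.0374167 kg/s
Mean residence time: t_res = M/Q_s = 9.39 kg / 0.0374167 kg/s = 250.958 s
D = 26.6 mm = 0.0266 m;  h = 8.58 mm = 0.00858 m;  N = 99.1 rpm / 60 = 1.65167 rev/s
Shear rate: γ̇ = πDN/h = π·0.0266·1.65167/0.00858 = 16.0867 s⁻¹
ΔT = η·γ̇²·t_res/(ρ·cp) = [258 × 16.0867² × 250.958] / [1371 × 1965] = 6.21947 K

value=6.219 K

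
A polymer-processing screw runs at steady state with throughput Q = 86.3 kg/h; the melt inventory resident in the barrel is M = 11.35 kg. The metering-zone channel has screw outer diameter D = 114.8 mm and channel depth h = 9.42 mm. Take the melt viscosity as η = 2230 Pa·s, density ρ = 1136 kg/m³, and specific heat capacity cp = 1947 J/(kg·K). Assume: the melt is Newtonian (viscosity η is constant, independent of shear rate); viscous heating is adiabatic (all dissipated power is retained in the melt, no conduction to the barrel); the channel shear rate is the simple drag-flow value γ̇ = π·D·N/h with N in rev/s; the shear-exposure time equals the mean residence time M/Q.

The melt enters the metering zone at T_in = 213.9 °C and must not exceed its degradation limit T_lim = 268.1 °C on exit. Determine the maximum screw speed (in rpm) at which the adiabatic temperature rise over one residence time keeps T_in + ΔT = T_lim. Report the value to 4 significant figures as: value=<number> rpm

Q_s = Q / 3600 = 86.3 / 3600 = 0.0239722 kg/s
t_res = M / Q_s = 11.35 ÷ 0.0239722 = 473.465 s
Convert to metres: D = 0.1148 m, h = 0.00942 m
ΔT_a = T_lim − T_in = 268.1 − 213.9 = 54.2 K
γ̇_max² = ΔT_a·ρ·cp / (η·t_res) = [54.2 × 1136 × 1947] / [2230 × 473.465] = 113.541 s⁻²
γ̇_max = sqrt(113.541) = 10.6555 s⁻¹
Solve γ̇ = πDN/h for N: N_max = γ̇_max·h/(π·D) = 10.6555 × 0.00942 / (π × 0.1148) = 0.278314 rev/s = 16.6988 rpm

value=16.70 rpm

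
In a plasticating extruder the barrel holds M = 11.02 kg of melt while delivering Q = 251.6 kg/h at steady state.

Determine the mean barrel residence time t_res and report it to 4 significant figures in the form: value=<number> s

value=157.7 s

Throughput in SI: Q_s = 251.6 kg/h ÷ 3600 s/h = 0.0698889 kg/s
t_res = M / Q_s = 11.02 ÷ 0.0698889 = 157.679 s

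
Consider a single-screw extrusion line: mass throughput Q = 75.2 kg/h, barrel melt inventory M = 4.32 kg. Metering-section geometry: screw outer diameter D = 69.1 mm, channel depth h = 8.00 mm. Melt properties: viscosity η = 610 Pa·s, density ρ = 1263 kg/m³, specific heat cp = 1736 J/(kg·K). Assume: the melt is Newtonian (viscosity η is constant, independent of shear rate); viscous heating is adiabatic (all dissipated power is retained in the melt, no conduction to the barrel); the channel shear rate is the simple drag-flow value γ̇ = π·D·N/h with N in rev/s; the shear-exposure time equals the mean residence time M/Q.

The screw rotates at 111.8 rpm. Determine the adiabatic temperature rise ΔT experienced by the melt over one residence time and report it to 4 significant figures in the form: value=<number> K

Throughput in SI: Q_s = 75.2 kg/h ÷ 3600 s/h = 0.0208889 kg/s
t_res = M / Q_s = 4.32 ÷ 0.0208889 = 206.809 s
Convert to SI: D = 0.0691 m, h = 0.008 m, N = 111.8/60 = 1.86333 rev/s
γ̇ = π D N / h = (π)(0.0691)(1.86333) / 0.008 = 50.5625 s⁻¹
ΔT = η·γ̇²·t_res/(ρ·cp) = [610 × 50.5625² × 206.809] / [1263 × 1736] = 147.096 K

value=147.1 K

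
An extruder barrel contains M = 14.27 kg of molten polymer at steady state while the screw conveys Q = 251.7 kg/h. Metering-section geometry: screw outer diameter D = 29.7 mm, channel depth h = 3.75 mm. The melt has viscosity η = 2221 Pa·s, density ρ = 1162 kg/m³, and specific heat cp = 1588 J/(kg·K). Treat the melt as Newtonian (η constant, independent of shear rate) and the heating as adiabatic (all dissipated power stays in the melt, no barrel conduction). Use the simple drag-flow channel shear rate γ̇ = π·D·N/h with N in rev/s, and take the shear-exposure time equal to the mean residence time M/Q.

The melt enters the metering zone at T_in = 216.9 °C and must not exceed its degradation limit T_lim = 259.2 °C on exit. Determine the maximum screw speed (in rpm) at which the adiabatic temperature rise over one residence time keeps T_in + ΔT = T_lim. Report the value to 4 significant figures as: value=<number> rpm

value=31.64 rpm

Throughput in SI: Q_s = 251.7 kg/h ÷ 3600 s/h = 0.0699167 kg/s
Mean residence time: t_res = M/Q_s = 14.27 kg / 0.0699167 kg/s = 204.1 s
D = 29.7 mm = 0.0297 m;  h = 3.75 mm = 0.00375 m
ΔT_a = T_lim − T_in = 259.2 − 216.9 = 42.3 K
γ̇_max² = ΔT_a·ρ·cp/(η·t_res) = 42.3·1162·1588/(2221·204.1) = 172.189 s⁻²
γ̇_max = sqrt(172.189) = 13.1221 s⁻¹
Solve γ̇ = πDN/h for N: N_max = γ̇_max·h/(π·D) = 13.1221 × 0.00375 / (π × 0.0297) = 0.527385 rev/s = 31.6431 rpm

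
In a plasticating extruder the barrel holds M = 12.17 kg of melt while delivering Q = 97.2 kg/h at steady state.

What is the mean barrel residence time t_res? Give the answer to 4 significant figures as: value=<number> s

value=450.7 s

Q_s = Q / 3600 = 97.2 / 3600 = 0.027 kg/s
t_res = M / Q_s = 12.17 ÷ 0.027 = 450.741 s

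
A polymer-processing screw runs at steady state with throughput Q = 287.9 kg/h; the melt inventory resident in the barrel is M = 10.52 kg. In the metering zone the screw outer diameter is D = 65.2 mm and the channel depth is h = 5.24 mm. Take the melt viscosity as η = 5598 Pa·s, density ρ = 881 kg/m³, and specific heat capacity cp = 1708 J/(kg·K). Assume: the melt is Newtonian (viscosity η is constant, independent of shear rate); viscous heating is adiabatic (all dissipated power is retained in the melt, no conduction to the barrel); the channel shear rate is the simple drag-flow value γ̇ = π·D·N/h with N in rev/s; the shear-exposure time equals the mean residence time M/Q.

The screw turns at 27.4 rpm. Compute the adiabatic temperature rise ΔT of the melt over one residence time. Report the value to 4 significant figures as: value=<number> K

value=155.9 K

Q_s = Q / 3600 = 287.9 / 3600 = 0.0799722 kg/s
t_res = M / Q_s = 10.52 ÷ 0.0799722 = 131.546 s
D = 65.2 mm = 0.0652 m;  h = 5.24 mm = 0.00524 m;  N = 27.4 rpm / 60 = 0.456667 rev/s
γ̇ = π D N / h = (π)(0.0652)(0.456667) / 0.00524 = 17.8511 s⁻¹
ΔT = η·γ̇²·t_res / (ρ·cp) = 5598 · (17.8511)² · 131.546 / (881 · 1708) = 155.947 K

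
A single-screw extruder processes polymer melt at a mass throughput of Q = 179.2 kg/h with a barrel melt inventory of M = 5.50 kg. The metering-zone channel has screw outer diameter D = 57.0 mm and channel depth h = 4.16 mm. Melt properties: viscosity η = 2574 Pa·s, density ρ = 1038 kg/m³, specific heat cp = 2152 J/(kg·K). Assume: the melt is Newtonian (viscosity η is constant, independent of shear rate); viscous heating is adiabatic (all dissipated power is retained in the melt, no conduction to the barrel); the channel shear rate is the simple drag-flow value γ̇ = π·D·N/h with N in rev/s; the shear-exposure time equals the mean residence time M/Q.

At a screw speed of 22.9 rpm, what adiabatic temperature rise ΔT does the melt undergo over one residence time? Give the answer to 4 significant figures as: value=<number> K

value=34.37 K

Convert throughput: Q = 179.2 kg/h = 179.2/3600 = 0.0497778 kg/s
t_res = M / Q_s = 5.50 ÷ 0.0497778 = 110.491 s
Convert to SI: D = 0.057 m, h = 0.00416 m, N = 22.9/60 = 0.381667 rev/s
γ̇ = π D N / h = (π)(0.057)(0.381667) / 0.00416 = 16.4292 s⁻¹
Adiabatic rise: ΔT = η γ̇² t_res / (ρ cp) = 2574·(16.4292)²·110.491 / (1038·2152) = 34.3659 K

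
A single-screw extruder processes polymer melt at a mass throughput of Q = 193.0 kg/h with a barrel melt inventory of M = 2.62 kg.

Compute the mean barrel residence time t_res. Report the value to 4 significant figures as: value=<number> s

value=48.87 s

Convert throughput: Q = 193.0 kg/h = 193.0/3600 = 0.0536111 kg/s
Mean residence time: t_res = M/Q_s = 2.62 kg / 0.0536111 kg/s = 48.8705 s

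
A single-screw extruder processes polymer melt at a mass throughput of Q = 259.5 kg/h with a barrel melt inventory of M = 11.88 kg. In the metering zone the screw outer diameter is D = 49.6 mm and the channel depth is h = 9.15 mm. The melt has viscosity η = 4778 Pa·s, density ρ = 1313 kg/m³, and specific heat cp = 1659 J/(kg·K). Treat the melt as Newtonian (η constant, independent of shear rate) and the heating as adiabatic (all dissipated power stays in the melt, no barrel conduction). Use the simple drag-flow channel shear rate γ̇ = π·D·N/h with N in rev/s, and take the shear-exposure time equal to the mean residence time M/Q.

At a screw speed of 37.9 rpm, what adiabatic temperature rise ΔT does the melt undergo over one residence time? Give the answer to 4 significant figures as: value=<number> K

Q_s = Q / 3600 = 259.5 / 3600 = 0.0720833 kg/s
t_res = M / Q_s = 11.88 ÷ 0.0720833 = 164.809 s
D = 49.6 mm = 0.0496 m;  h = 9.15 mm = 0.00915 m;  N = 37.9 rpm / 60 = 0.631667 rev/s
Shear rate: γ̇ = πDN/h = π·0.0496·0.631667/0.00915 = 10.7572 s⁻¹
ΔT = η·γ̇²·t_res / (ρ·cp) = 4778 · (10.7572)² · 164.809 / (1313 · 1659) = 41.8325 K

value=41.83 K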